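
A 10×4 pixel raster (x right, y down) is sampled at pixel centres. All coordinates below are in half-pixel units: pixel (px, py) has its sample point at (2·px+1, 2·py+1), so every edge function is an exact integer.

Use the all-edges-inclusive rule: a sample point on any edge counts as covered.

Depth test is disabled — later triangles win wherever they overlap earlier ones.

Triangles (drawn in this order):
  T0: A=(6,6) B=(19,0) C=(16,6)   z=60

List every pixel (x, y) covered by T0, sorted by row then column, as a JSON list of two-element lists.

T0:
  2·area = 60
  edge (6, 6)→(19, 0): d=(13,-6) inclusive
  edge (19, 0)→(16, 6): d=(-3,6) inclusive
  edge (16, 6)→(6, 6): d=(-10,0) inclusive
    (8,0)@(17, 1): e=[1,9,50] → X
    (9,0)@(19, 1): e=[13,-3,50] → .
    (6,1)@(13, 3): e=[3,27,30] → X
    (7,1)@(15, 3): e=[15,15,30] → X
    (9,1)@(19, 3): e=[39,-9,30] → .
    (4,2)@(9, 5): e=[5,45,10] → X
    (5,2)@(11, 5): e=[17,33,10] → X
    (8,2)@(17, 5): e=[53,-3,10] → .
    (4,3)@(9, 7): e=[31,39,-10] → .
    (5,3)@(11, 7): e=[43,27,-10] → .
    (6,3)@(13, 7): e=[55,15,-10] → .
    (7,3)@(15, 7): e=[67,3,-10] → .
  covered (8 px):
    . . . . . . . . X .
    . . . . . . X X X .
    . . . . X X X X . .
    . . . . . . . . . .

Result: [[8,0],[6,1],[7,1],[8,1],[4,2],[5,2],[6,2],[7,2]]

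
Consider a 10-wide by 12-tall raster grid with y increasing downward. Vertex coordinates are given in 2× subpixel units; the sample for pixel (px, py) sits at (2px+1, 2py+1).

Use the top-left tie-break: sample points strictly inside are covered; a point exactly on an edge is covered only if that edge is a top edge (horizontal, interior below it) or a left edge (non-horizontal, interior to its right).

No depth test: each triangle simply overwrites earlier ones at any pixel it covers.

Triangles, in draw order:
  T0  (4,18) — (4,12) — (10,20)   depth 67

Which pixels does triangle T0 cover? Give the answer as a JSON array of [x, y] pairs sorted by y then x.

T0:
  2·area = 36
  edge (4, 18)→(4, 12): d=(0,-6) top-left  bias=+0
  edge (4, 12)→(10, 20): d=(6,8) right/bottom  bias=-1
  edge (10, 20)→(4, 18): d=(-6,-2) top-left  bias=+0
    (2,7)@(5, 15): e=[6,10,20] → █
    (3,7)@(7, 15): e=[18,-6,24] → ·
    (0,8)@(1, 17): e=[-18,54,0] → ·  [on edge]
    (2,8)@(5, 17): e=[6,22,8] → █
    (3,8)@(7, 17): e=[18,6,12] → █
    (4,8)@(9, 17): e=[30,-10,16] → ·
    (2,9)@(5, 19): e=[6,34,-4] → ·
    (3,9)@(7, 19): e=[18,18,0] → █  [on edge]
    (4,9)@(9, 19): e=[30,2,4] → █
    (5,9)@(11, 19): e=[42,-14,8] → ·
    (3,10)@(7, 21): e=[18,30,-12] → ·
    (4,10)@(9, 21): e=[30,14,-8] → ·
    (6,10)@(13, 21): e=[54,-18,0] → ·  [on edge]
    (9,11)@(19, 23): e=[90,-54,0] → ·  [on edge]
  covered (5 px):
    · · · · · · · · · ·
    · · · · · · · · · ·
    · · · · · · · · · ·
    · · · · · · · · · ·
    · · · · · · · · · ·
    · · · · · · · · · ·
    · · · · · · · · · ·
    · · █ · · · · · · ·
    · · █ █ · · · · · ·
    · · · █ █ · · · · ·
    · · · · · · · · · ·
    · · · · · · · · · ·

Final: [[2,7],[2,8],[3,8],[3,9],[4,9]]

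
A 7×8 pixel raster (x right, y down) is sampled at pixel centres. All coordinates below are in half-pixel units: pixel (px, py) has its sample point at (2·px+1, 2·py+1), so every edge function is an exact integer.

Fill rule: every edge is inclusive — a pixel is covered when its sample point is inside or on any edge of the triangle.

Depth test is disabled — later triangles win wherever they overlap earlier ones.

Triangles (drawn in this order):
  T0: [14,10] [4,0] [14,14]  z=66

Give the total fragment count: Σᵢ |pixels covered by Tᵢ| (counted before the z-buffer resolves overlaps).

T0:
  2·area = 40  (B↔C swapped to make it positive)
  edge (14, 10)→(14, 14): d=(0,4) inclusive
  edge (14, 14)→(4, 0): d=(-10,-14) inclusive
  edge (4, 0)→(14, 10): d=(10,10) inclusive
    (2,0)@(5, 1): e=[36,4,0] → #  [on edge]
    (3,0)@(7, 1): e=[28,32,-20] → ·
    (2,1)@(5, 3): e=[36,-16,20] → ·
    (3,1)@(7, 3): e=[28,12,0] → #  [on edge]
    (4,1)@(9, 3): e=[20,40,-20] → ·
    (3,2)@(7, 5): e=[28,-8,20] → ·
    (4,2)@(9, 5): e=[20,20,0] → #  [on edge]
    (5,2)@(11, 5): e=[12,48,-20] → ·
    (4,3)@(9, 7): e=[20,0,20] → #  [on edge]
    (5,3)@(11, 7): e=[12,28,0] → #  [on edge]
    (6,3)@(13, 7): e=[4,56,-20] → ·
    (4,4)@(9, 9): e=[20,-20,40] → ·
    (6,4)@(13, 9): e=[4,36,0] → #  [on edge]
  covered (8 px):
    · · # · · · ·
    · · · # · · ·
    · · · · # · ·
    · · · · # # ·
    · · · · · # #
    · · · · · · #
    · · · · · · ·
    · · · · · · ·

Answer: 8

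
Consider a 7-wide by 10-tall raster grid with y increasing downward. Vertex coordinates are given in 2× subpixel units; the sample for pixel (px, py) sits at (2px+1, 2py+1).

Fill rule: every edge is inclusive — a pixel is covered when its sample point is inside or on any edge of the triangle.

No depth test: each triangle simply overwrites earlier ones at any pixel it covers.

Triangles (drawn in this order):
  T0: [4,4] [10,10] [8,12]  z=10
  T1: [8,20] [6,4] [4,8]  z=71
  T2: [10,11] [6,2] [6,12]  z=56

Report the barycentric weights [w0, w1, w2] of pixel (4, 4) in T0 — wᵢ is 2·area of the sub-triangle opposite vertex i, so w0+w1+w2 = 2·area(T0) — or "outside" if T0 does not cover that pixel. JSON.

T0:
  2·area = 24
  edge (4, 4)→(10, 10): d=(6,6) inclusive
  edge (10, 10)→(8, 12): d=(-2,2) inclusive
  edge (8, 12)→(4, 4): d=(-4,-8) inclusive
    (0,0)@(1, 1): e=[0,36,-12] → ·  [on edge]
    (1,1)@(3, 3): e=[0,28,-4] → ·  [on edge]
    (2,2)@(5, 5): e=[0,20,4] → █  [on edge]
    (3,2)@(7, 5): e=[-12,16,20] → ·
    (2,3)@(5, 7): e=[12,16,-4] → ·
    (3,3)@(7, 7): e=[0,12,12] → █  [on edge]
    (4,3)@(9, 7): e=[-12,8,28] → ·
    (6,3)@(13, 7): e=[-36,0,60] → ·  [on edge]
    (3,4)@(7, 9): e=[12,8,4] → █
    (4,4)@(9, 9): e=[0,4,20] → █  [on edge]
    (5,4)@(11, 9): e=[-12,0,36] → ·  [on edge]
    (3,5)@(7, 11): e=[24,4,-4] → ·
    (4,5)@(9, 11): e=[12,0,12] → █  [on edge]
    (5,5)@(11, 11): e=[0,-4,28] → ·  [on edge]
    (3,6)@(7, 13): e=[36,0,-12] → ·  [on edge]
    (6,6)@(13, 13): e=[0,-12,36] → ·  [on edge]
    (2,7)@(5, 15): e=[60,0,-36] → ·  [on edge]
    (1,8)@(3, 17): e=[84,0,-60] → ·  [on edge]
    (0,9)@(1, 19): e=[108,0,-84] → ·  [on edge]
  covered (5 px):
    · · · · · · ·
    · · · · · · ·
    · · █ · · · ·
    · · · █ · · ·
    · · · █ █ · ·
    · · · · █ · ·
    · · · · · · ·
    · · · · · · ·
    · · · · · · ·
    · · · · · · ·
T1:
  2·area = 40  (B↔C swapped to make it positive)
  edge (8, 20)→(4, 8): d=(-4,-12) inclusive
  edge (4, 8)→(6, 4): d=(2,-4) inclusive
  edge (6, 4)→(8, 20): d=(2,16) inclusive
    (1,2)@(3, 5): e=[0,-10,50] → ·  [on edge]
    (2,3)@(5, 7): e=[16,2,22] → █
    (3,3)@(7, 7): e=[40,10,-10] → ·
    (2,4)@(5, 9): e=[8,6,26] → █
    (3,4)@(7, 9): e=[32,14,-6] → ·
    (2,5)@(5, 11): e=[0,10,30] → █  [on edge]
    (3,5)@(7, 11): e=[24,18,-2] → ·
    (2,6)@(5, 13): e=[-8,14,34] → ·
    (3,6)@(7, 13): e=[16,22,2] → █
    (4,6)@(9, 13): e=[40,30,-30] → ·
    (3,7)@(7, 15): e=[8,26,6] → █
    (4,7)@(9, 15): e=[32,34,-26] → ·
    (3,8)@(7, 17): e=[0,30,10] → █  [on edge]
  covered (6 px):
    · · · · · · ·
    · · · · · · ·
    · · · · · · ·
    · · █ · · · ·
    · · █ · · · ·
    · · █ · · · ·
    · · · █ · · ·
    · · · █ · · ·
    · · · █ · · ·
    · · · · · · ·
T2:
  2·area = 40  (B↔C swapped to make it positive)
  edge (10, 11)→(6, 12): d=(-4,1) inclusive
  edge (6, 12)→(6, 2): d=(0,-10) inclusive
  edge (6, 2)→(10, 11): d=(4,9) inclusive
    (3,2)@(7, 5): e=[27,10,3] → █
    (4,2)@(9, 5): e=[25,30,-15] → ·
    (3,3)@(7, 7): e=[19,10,11] → █
    (4,3)@(9, 7): e=[17,30,-7] → ·
    (3,4)@(7, 9): e=[11,10,19] → █
    (4,4)@(9, 9): e=[9,30,1] → █
    (5,4)@(11, 9): e=[7,50,-17] → ·
    (3,5)@(7, 11): e=[3,10,27] → █
    (5,5)@(11, 11): e=[-1,50,-9] → ·
    (3,6)@(7, 13): e=[-5,10,35] → ·
    (4,6)@(9, 13): e=[-7,30,17] → ·
  covered (6 px):
    · · · · · · ·
    · · · · · · ·
    · · · █ · · ·
    · · · █ · · ·
    · · · █ █ · ·
    · · · █ █ · ·
    · · · · · · ·
    · · · · · · ·
    · · · · · · ·
    · · · · · · ·

Answer: [4,20,0]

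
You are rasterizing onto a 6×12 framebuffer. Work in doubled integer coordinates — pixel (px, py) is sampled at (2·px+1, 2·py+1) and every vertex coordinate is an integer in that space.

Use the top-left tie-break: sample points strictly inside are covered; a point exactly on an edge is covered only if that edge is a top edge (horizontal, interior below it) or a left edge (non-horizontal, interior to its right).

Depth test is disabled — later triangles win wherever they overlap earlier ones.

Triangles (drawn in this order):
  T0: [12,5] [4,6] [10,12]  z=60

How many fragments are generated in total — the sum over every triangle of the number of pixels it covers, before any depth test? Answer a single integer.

T0:
  2·area = 54  (B↔C swapped to make it positive)
  edge (12, 5)→(10, 12): d=(-2,7) right/bottom  bias=-1
  edge (10, 12)→(4, 6): d=(-6,-6) top-left  bias=+0
  edge (4, 6)→(12, 5): d=(8,-1) top-left  bias=+0
    (0,1)@(1, 3): e=[81,0,-27] → .  [on edge]
    (1,2)@(3, 5): e=[63,0,-9] → .  [on edge]
    (2,3)@(5, 7): e=[45,0,9] → X  [on edge]
    (3,3)@(7, 7): e=[31,12,11] → X
    (4,3)@(9, 7): e=[17,24,13] → X
    (5,3)@(11, 7): e=[3,36,15] → X
    (2,4)@(5, 9): e=[41,-12,25] → .
    (3,4)@(7, 9): e=[27,0,27] → X  [on edge]
    (5,4)@(11, 9): e=[-1,24,31] → .
    (3,5)@(7, 11): e=[23,-12,43] → .
    (4,5)@(9, 11): e=[9,0,45] → X  [on edge]
    (5,5)@(11, 11): e=[-5,12,47] → .
    (5,6)@(11, 13): e=[-9,0,63] → .  [on edge]
  covered (7 px):
    . . . . . .
    . . . . . .
    . . . . . .
    . . X X X X
    . . . X X .
    . . . . X .
    . . . . . .
    . . . . . .
    . . . . . .
    . . . . . .
    . . . . . .
    . . . . . .

Result: 7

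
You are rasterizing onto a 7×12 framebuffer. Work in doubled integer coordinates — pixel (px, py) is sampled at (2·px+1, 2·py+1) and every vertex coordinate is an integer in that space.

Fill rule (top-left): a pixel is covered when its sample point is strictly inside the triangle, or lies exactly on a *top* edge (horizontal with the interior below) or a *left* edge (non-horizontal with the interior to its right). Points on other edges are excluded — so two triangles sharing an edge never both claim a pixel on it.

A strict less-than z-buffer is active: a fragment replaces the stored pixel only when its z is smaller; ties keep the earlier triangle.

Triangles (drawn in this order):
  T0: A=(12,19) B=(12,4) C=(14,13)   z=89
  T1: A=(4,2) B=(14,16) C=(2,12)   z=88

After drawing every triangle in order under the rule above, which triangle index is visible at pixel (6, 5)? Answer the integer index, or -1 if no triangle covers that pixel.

T0:
  2·area = 30
  edge (12, 19)→(12, 4): d=(0,-15) top-left  bias=+0
  edge (12, 4)→(14, 13): d=(2,9) right/bottom  bias=-1
  edge (14, 13)→(12, 19): d=(-2,6) right/bottom  bias=-1
    (6,4)@(13, 9): e=[15,1,14] → #
    (6,5)@(13, 11): e=[15,5,10] → #
    (6,6)@(13, 13): e=[15,9,6] → #
    (6,7)@(13, 15): e=[15,13,2] → #
    (6,8)@(13, 17): e=[15,17,-2] → ·
  covered (4 px):
    · · · · · · ·
    · · · · · · ·
    · · · · · · ·
    · · · · · · ·
    · · · · · · #
    · · · · · · #
    · · · · · · #
    · · · · · · #
    · · · · · · ·
    · · · · · · ·
    · · · · · · ·
    · · · · · · ·
T1:
  2·area = 128
  edge (4, 2)→(14, 16): d=(10,14) right/bottom  bias=-1
  edge (14, 16)→(2, 12): d=(-12,-4) top-left  bias=+0
  edge (2, 12)→(4, 2): d=(2,-10) top-left  bias=+0
    (2,2)@(5, 5): e=[16,96,16] → #
    (3,2)@(7, 5): e=[-12,104,36] → ·
    (1,3)@(3, 7): e=[64,64,0] → #  [on edge]
    (3,3)@(7, 7): e=[8,80,40] → #
    (4,3)@(9, 7): e=[-20,88,60] → ·
    (1,4)@(3, 9): e=[84,40,4] → #
    (4,4)@(9, 9): e=[0,64,64] → ·  [on edge]
    (1,5)@(3, 11): e=[104,16,8] → #
    (4,5)@(9, 11): e=[20,40,68] → #
    (5,5)@(11, 11): e=[-8,48,88] → ·
    (1,6)@(3, 13): e=[124,-8,12] → ·
    (2,6)@(5, 13): e=[96,0,32] → #  [on edge]
    (5,7)@(11, 15): e=[32,0,96] → #  [on edge]
    (0,8)@(1, 17): e=[192,-64,0] → ·  [on edge]
  covered (17 px):
    · · · · · · ·
    · · · · · · ·
    · · # · · · ·
    · # # # · · ·
    · # # # · · ·
    · # # # # · ·
    · · # # # # ·
    · · · · · # #
    · · · · · · ·
    · · · · · · ·
    · · · · · · ·
    · · · · · · ·

Z-buffer (winner per pixel, '.' = empty):
  . . . . . . .
  . . . . . . .
  . . 1 . . . .
  . 1 1 1 . . .
  . 1 1 1 . . 0
  . 1 1 1 1 . 0
  . . 1 1 1 1 0
  . . . . . 1 1
  . . . . . . .
  . . . . . . .
  . . . . . . .
  . . . . . . .

Answer: 0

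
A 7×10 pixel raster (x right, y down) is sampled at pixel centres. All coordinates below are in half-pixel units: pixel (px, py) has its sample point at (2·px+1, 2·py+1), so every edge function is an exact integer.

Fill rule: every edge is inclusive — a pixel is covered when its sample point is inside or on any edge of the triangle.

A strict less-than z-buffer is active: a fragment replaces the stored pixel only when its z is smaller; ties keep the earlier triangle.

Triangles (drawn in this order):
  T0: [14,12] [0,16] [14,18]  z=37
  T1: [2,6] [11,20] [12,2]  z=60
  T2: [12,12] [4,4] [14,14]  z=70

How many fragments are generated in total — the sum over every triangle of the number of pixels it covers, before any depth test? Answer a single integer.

T0:
  2·area = 84  (B↔C swapped to make it positive)
  edge (14, 12)→(14, 18): d=(0,6) inclusive
  edge (14, 18)→(0, 16): d=(-14,-2) inclusive
  edge (0, 16)→(14, 12): d=(14,-4) inclusive
    (5,6)@(11, 13): e=[18,64,2] → X
    (6,6)@(13, 13): e=[6,68,10] → X
    (2,7)@(5, 15): e=[54,24,6] → X
    (3,7)@(7, 15): e=[42,28,14] → X
    (4,7)@(9, 15): e=[30,32,22] → X
    (2,8)@(5, 17): e=[54,-4,34] → .
    (3,8)@(7, 17): e=[42,0,42] → X  [on edge]
    (3,9)@(7, 19): e=[42,-28,70] → .
    (4,9)@(9, 19): e=[30,-24,78] → .
    (5,9)@(11, 19): e=[18,-20,86] → .
    (6,9)@(13, 19): e=[6,-16,94] → .
  covered (11 px):
    . . . . . . .
    . . . . . . .
    . . . . . . .
    . . . . . . .
    . . . . . . .
    . . . . . . .
    . . . . . X X
    . . X X X X X
    . . . X X X X
    . . . . . . .
T1:
  2·area = 176  (B↔C swapped to make it positive)
  edge (2, 6)→(12, 2): d=(10,-4) inclusive
  edge (12, 2)→(11, 20): d=(-1,18) inclusive
  edge (11, 20)→(2, 6): d=(-9,-14) inclusive
    (5,1)@(11, 3): e=[6,17,153] → X
    (6,1)@(13, 3): e=[14,-19,181] → .
    (2,2)@(5, 5): e=[2,123,51] → X
    (3,2)@(7, 5): e=[10,87,79] → X
    (4,2)@(9, 5): e=[18,51,107] → X
    (6,2)@(13, 5): e=[34,-21,163] → .
    (1,3)@(3, 7): e=[14,157,5] → X
    (6,3)@(13, 7): e=[54,-23,145] → .
    (1,4)@(3, 9): e=[34,155,-13] → .
    (2,4)@(5, 9): e=[42,119,15] → X
    (6,4)@(13, 9): e=[74,-25,127] → .
    (2,5)@(5, 11): e=[62,117,-3] → .
  covered (24 px):
    . . . . . . .
    . . . . . X .
    . . X X X X .
    . X X X X X .
    . . X X X X .
    . . . X X X .
    . . . X X X .
    . . . . X X .
    . . . . . X .
    . . . . . X .
T2:
  degenerate (2·area = 0) — covers nothing

Result: 35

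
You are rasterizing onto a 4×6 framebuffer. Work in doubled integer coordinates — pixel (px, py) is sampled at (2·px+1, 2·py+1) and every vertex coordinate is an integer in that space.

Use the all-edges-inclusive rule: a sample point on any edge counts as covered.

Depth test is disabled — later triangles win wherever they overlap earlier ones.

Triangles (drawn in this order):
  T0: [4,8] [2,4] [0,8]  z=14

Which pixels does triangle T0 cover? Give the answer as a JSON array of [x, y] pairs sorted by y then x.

T0:
  2·area = 16  (B↔C swapped to make it positive)
  edge (4, 8)→(0, 8): d=(-4,0) inclusive
  edge (0, 8)→(2, 4): d=(2,-4) inclusive
  edge (2, 4)→(4, 8): d=(2,4) inclusive
    (0,3)@(1, 7): e=[4,2,10] → █
    (1,3)@(3, 7): e=[4,10,2] → █
    (2,3)@(5, 7): e=[4,18,-6] → ·
    (0,4)@(1, 9): e=[-4,6,14] → ·
    (1,4)@(3, 9): e=[-4,14,6] → ·
  covered (2 px):
    · · · ·
    · · · ·
    · · · ·
    █ █ · ·
    · · · ·
    · · · ·

Answer: [[0,3],[1,3]]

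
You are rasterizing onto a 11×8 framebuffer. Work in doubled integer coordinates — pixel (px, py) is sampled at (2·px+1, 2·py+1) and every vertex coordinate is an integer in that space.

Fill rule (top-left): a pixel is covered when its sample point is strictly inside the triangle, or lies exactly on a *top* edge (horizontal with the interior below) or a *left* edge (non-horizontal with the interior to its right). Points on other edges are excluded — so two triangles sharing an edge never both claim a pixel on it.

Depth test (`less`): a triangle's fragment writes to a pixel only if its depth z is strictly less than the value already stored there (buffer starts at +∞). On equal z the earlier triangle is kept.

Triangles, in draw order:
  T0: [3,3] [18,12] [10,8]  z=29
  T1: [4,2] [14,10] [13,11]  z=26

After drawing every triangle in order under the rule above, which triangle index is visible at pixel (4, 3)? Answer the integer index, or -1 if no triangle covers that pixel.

T0:
  2·area = 12
  edge (3, 3)→(18, 12): d=(15,9) right/bottom  bias=-1
  edge (18, 12)→(10, 8): d=(-8,-4) top-left  bias=+0
  edge (10, 8)→(3, 3): d=(-7,-5) top-left  bias=+0
    (1,1)@(3, 3): e=[0,12,0] → ·  [on edge]
    (4,3)@(9, 7): e=[6,4,2] → #
    (5,3)@(11, 7): e=[-12,12,12] → ·
    (4,4)@(9, 9): e=[36,-12,-12] → ·
    (6,4)@(13, 9): e=[0,4,8] → ·  [on edge]
    (8,6)@(17, 13): e=[24,-12,0] → ·  [on edge]
  covered (1 px):
    · · · · · · · · · · ·
    · · · · · · · · · · ·
    · · · · · · · · · · ·
    · · · · # · · · · · ·
    · · · · · · · · · · ·
    · · · · · · · · · · ·
    · · · · · · · · · · ·
    · · · · · · · · · · ·
T1:
  2·area = 18
  edge (4, 2)→(14, 10): d=(10,8) right/bottom  bias=-1
  edge (14, 10)→(13, 11): d=(-1,1) right/bottom  bias=-1
  edge (13, 11)→(4, 2): d=(-9,-9) top-left  bias=+0
    (1,0)@(3, 1): e=[-2,20,0] → ·  [on edge]
    (2,1)@(5, 3): e=[2,16,0] → #  [on edge]
    (3,1)@(7, 3): e=[-14,14,18] → ·
    (10,1)@(21, 3): e=[-126,0,144] → ·  [on edge]
    (2,2)@(5, 5): e=[22,14,-18] → ·
    (3,2)@(7, 5): e=[6,12,0] → #  [on edge]
    (4,2)@(9, 5): e=[-10,10,18] → ·
    (9,2)@(19, 5): e=[-90,0,108] → ·  [on edge]
    (3,3)@(7, 7): e=[26,10,-18] → ·
    (4,3)@(9, 7): e=[10,8,0] → #  [on edge]
    (5,3)@(11, 7): e=[-6,6,18] → ·
    (8,3)@(17, 7): e=[-54,0,72] → ·  [on edge]
    (5,4)@(11, 9): e=[14,4,0] → #  [on edge]
    (7,4)@(15, 9): e=[-18,0,36] → ·  [on edge]
    (6,5)@(13, 11): e=[18,0,0] → ·  [on edge]
    (5,6)@(11, 13): e=[54,0,-36] → ·  [on edge]
    (7,6)@(15, 13): e=[22,-4,0] → ·  [on edge]
    (4,7)@(9, 15): e=[90,0,-72] → ·  [on edge]
    (8,7)@(17, 15): e=[26,-8,0] → ·  [on edge]
  covered (4 px):
    · · · · · · · · · · ·
    · · # · · · · · · · ·
    · · · # · · · · · · ·
    · · · · # · · · · · ·
    · · · · · # · · · · ·
    · · · · · · · · · · ·
    · · · · · · · · · · ·
    · · · · · · · · · · ·

Z-buffer (winner per pixel, '.' = empty):
  . . . . . . . . . . .
  . . 1 . . . . . . . .
  . . . 1 . . . . . . .
  . . . . 1 . . . . . .
  . . . . . 1 . . . . .
  . . . . . . . . . . .
  . . . . . . . . . . .
  . . . . . . . . . . .

Answer: 1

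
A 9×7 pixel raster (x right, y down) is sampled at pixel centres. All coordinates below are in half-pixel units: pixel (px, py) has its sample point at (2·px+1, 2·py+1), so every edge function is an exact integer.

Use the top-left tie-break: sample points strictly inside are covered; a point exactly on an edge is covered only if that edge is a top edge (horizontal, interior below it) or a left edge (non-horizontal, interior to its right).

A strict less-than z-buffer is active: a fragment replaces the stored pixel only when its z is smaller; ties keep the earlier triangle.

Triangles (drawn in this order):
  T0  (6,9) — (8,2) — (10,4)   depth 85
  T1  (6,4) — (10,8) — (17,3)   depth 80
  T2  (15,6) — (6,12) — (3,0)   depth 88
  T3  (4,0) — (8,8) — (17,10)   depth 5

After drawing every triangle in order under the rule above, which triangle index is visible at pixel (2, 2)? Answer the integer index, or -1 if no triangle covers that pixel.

T0:
  2·area = 18
  edge (6, 9)→(8, 2): d=(2,-7) top-left  bias=+0
  edge (8, 2)→(10, 4): d=(2,2) right/bottom  bias=-1
  edge (10, 4)→(6, 9): d=(-4,5) right/bottom  bias=-1
    (3,0)@(7, 1): e=[-9,0,27] → .  [on edge]
    (4,1)@(9, 3): e=[9,0,9] → .  [on edge]
    (4,2)@(9, 5): e=[13,4,1] → X
    (5,2)@(11, 5): e=[27,0,-9] → .  [on edge]
    (3,3)@(7, 7): e=[3,12,3] → X
    (4,3)@(9, 7): e=[17,8,-7] → .
    (6,3)@(13, 7): e=[45,0,-27] → .  [on edge]
    (3,4)@(7, 9): e=[7,16,-5] → .
    (7,4)@(15, 9): e=[63,0,-45] → .  [on edge]
    (8,5)@(17, 11): e=[81,0,-63] → .  [on edge]
  covered (2 px):
    . . . . . . . . .
    . . . . . . . . .
    . . . . X . . . .
    . . . X . . . . .
    . . . . . . . . .
    . . . . . . . . .
    . . . . . . . . .
T1:
  2·area = 48  (B↔C swapped to make it positive)
  edge (6, 4)→(17, 3): d=(11,-1) top-left  bias=+0
  edge (17, 3)→(10, 8): d=(-7,5) right/bottom  bias=-1
  edge (10, 8)→(6, 4): d=(-4,-4) top-left  bias=+0
    (1,0)@(3, 1): e=[-36,84,0] → .  [on edge]
    (2,1)@(5, 3): e=[-12,60,0] → .  [on edge]
    (8,1)@(17, 3): e=[0,0,48] → .  [on edge]
    (3,2)@(7, 5): e=[12,36,0] → X  [on edge]
    (4,2)@(9, 5): e=[14,26,8] → X
    (5,2)@(11, 5): e=[16,16,16] → X
    (6,2)@(13, 5): e=[18,6,24] → X
    (7,2)@(15, 5): e=[20,-4,32] → .
    (3,3)@(7, 7): e=[34,22,-8] → .
    (4,3)@(9, 7): e=[36,12,0] → X  [on edge]
    (6,3)@(13, 7): e=[40,-8,16] → .
    (4,4)@(9, 9): e=[58,-2,-8] → .
    (5,4)@(11, 9): e=[60,-12,0] → .  [on edge]
    (6,5)@(13, 11): e=[84,-36,0] → .  [on edge]
    (1,6)@(3, 13): e=[96,0,-48] → .  [on edge]
    (7,6)@(15, 13): e=[108,-60,0] → .  [on edge]
  covered (6 px):
    . . . . . . . . .
    . . . . . . . . .
    . . . X X X X . .
    . . . . X X . . .
    . . . . . . . . .
    . . . . . . . . .
    . . . . . . . . .
T2:
  2·area = 126
  edge (15, 6)→(6, 12): d=(-9,6) right/bottom  bias=-1
  edge (6, 12)→(3, 0): d=(-3,-12) top-left  bias=+0
  edge (3, 0)→(15, 6): d=(12,6) right/bottom  bias=-1
    (2,0)@(5, 1): e=[105,21,0] → .  [on edge]
    (2,1)@(5, 3): e=[87,15,24] → X
    (3,1)@(7, 3): e=[75,39,12] → X
    (4,1)@(9, 3): e=[63,63,0] → .  [on edge]
    (2,2)@(5, 5): e=[69,9,48] → X
    (4,2)@(9, 5): e=[45,57,24] → X
    (5,2)@(11, 5): e=[33,81,12] → X
    (6,2)@(13, 5): e=[21,105,0] → .  [on edge]
    (2,3)@(5, 7): e=[51,3,72] → X
    (6,3)@(13, 7): e=[3,99,24] → X
    (7,3)@(15, 7): e=[-9,123,12] → .
    (8,3)@(17, 7): e=[-21,147,0] → .  [on edge]
  covered (14 px):
    . . . . . . . . .
    . . X X . . . . .
    . . X X X X . . .
    . . X X X X X . .
    . . . X X . . . .
    . . . X . . . . .
    . . . . . . . . .
T3:
  2·area = 64  (B↔C swapped to make it positive)
  edge (4, 0)→(17, 10): d=(13,10) right/bottom  bias=-1
  edge (17, 10)→(8, 8): d=(-9,-2) top-left  bias=+0
  edge (8, 8)→(4, 0): d=(-4,-8) top-left  bias=+0
    (2,0)@(5, 1): e=[3,57,4] → X
    (3,0)@(7, 1): e=[-17,61,20] → .
    (2,1)@(5, 3): e=[29,39,-4] → .
    (3,1)@(7, 3): e=[9,43,12] → X
    (4,1)@(9, 3): e=[-11,47,28] → .
    (3,2)@(7, 5): e=[35,25,4] → X
    (4,2)@(9, 5): e=[15,29,20] → X
    (5,2)@(11, 5): e=[-5,33,36] → .
    (3,3)@(7, 7): e=[61,7,-4] → .
    (4,3)@(9, 7): e=[41,11,12] → X
    (5,3)@(11, 7): e=[21,15,28] → X
    (6,3)@(13, 7): e=[1,19,44] → X
  covered (9 px):
    . . X . . . . . .
    . . . X . . . . .
    . . . X X . . . .
    . . . . X X X . .
    . . . . . . X X .
    . . . . . . . . .
    . . . . . . . . .

Z-buffer (winner per pixel, '.' = empty):
  . . 3 . . . . . .
  . . 2 3 . . . . .
  . . 2 3 3 1 1 . .
  . . 2 0 3 3 3 . .
  . . . 2 2 . 3 3 .
  . . . 2 . . . . .
  . . . . . . . . .

Result: 2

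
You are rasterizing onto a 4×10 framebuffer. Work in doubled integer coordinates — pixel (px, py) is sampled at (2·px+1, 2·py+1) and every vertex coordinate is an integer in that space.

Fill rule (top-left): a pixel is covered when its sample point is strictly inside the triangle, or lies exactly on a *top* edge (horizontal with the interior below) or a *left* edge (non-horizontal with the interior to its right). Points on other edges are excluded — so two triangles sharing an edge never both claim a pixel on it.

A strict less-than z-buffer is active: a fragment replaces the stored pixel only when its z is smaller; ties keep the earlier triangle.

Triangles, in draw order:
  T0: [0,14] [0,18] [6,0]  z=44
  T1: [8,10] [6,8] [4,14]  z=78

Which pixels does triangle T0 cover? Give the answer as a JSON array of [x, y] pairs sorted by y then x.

T0:
  2·area = 24  (B↔C swapped to make it positive)
  edge (0, 14)→(6, 0): d=(6,-14) top-left  bias=+0
  edge (6, 0)→(0, 18): d=(-6,18) right/bottom  bias=-1
  edge (0, 18)→(0, 14): d=(0,-4) top-left  bias=+0
    (2,1)@(5, 3): e=[4,0,20] → .  [on edge]
    (1,3)@(3, 7): e=[0,12,12] → X  [on edge]
    (2,3)@(5, 7): e=[28,-24,20] → .
    (1,4)@(3, 9): e=[12,0,12] → .  [on edge]
    (0,6)@(1, 13): e=[8,12,4] → X
    (1,6)@(3, 13): e=[36,-24,12] → .
    (0,7)@(1, 15): e=[20,0,4] → .  [on edge]
  covered (2 px):
    . . . .
    . . . .
    . . . .
    . X . .
    . . . .
    . . . .
    X . . .
    . . . .
    . . . .
    . . . .
T1:
  2·area = 16  (B↔C swapped to make it positive)
  edge (8, 10)→(4, 14): d=(-4,4) right/bottom  bias=-1
  edge (4, 14)→(6, 8): d=(2,-6) top-left  bias=+0
  edge (6, 8)→(8, 10): d=(2,2) right/bottom  bias=-1
    (0,1)@(1, 3): e=[56,-40,0] → .  [on edge]
    (1,2)@(3, 5): e=[40,-24,0] → .  [on edge]
    (3,2)@(7, 5): e=[24,0,-8] → .  [on edge]
    (2,3)@(5, 7): e=[24,-8,0] → .  [on edge]
    (3,4)@(7, 9): e=[8,8,0] → .  [on edge]
    (2,5)@(5, 11): e=[8,0,8] → X  [on edge]
    (3,5)@(7, 11): e=[0,12,4] → .  [on edge]
    (2,6)@(5, 13): e=[0,4,12] → .  [on edge]
    (1,7)@(3, 15): e=[0,-4,20] → .  [on edge]
    (0,8)@(1, 17): e=[0,-12,28] → .  [on edge]
    (1,8)@(3, 17): e=[-8,0,24] → .  [on edge]
  covered (1 px):
    . . . .
    . . . .
    . . . .
    . . . .
    . . . .
    . . X .
    . . . .
    . . . .
    . . . .
    . . . .

Result: [[1,3],[0,6]]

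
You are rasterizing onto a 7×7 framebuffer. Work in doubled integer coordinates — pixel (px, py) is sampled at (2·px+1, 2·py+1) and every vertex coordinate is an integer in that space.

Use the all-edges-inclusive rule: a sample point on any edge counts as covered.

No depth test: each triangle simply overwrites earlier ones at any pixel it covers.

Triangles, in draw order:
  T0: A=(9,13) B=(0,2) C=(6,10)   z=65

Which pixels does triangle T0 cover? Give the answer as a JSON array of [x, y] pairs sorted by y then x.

T0:
  2·area = 6  (B↔C swapped to make it positive)
  edge (9, 13)→(6, 10): d=(-3,-3) inclusive
  edge (6, 10)→(0, 2): d=(-6,-8) inclusive
  edge (0, 2)→(9, 13): d=(9,11) inclusive
    (0,2)@(1, 5): e=[0,-10,16] → ·  [on edge]
    (1,3)@(3, 7): e=[0,-6,12] → ·  [on edge]
    (2,4)@(5, 9): e=[0,-2,8] → ·  [on edge]
    (3,5)@(7, 11): e=[0,2,4] → █  [on edge]
    (4,5)@(9, 11): e=[6,18,-18] → ·
    (3,6)@(7, 13): e=[-6,-10,22] → ·
    (4,6)@(9, 13): e=[0,6,0] → █  [on edge]
    (5,6)@(11, 13): e=[6,22,-22] → ·
  covered (2 px):
    · · · · · · ·
    · · · · · · ·
    · · · · · · ·
    · · · · · · ·
    · · · · · · ·
    · · · █ · · ·
    · · · · █ · ·

Answer: [[3,5],[4,6]]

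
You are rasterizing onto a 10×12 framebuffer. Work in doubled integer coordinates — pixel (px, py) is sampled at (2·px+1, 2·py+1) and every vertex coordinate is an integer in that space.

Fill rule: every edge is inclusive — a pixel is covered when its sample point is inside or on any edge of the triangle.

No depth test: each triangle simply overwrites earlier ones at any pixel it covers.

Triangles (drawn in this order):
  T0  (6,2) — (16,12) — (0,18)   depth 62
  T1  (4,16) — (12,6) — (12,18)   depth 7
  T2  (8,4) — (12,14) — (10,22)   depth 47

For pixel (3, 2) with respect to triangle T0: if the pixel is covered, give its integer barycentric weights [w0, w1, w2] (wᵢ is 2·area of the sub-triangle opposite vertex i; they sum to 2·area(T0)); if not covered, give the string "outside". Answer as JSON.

T0:
  2·area = 220
  edge (6, 2)→(16, 12): d=(10,10) inclusive
  edge (16, 12)→(0, 18): d=(-16,6) inclusive
  edge (0, 18)→(6, 2): d=(6,-16) inclusive
    (2,0)@(5, 1): e=[0,242,-22] → .  [on edge]
    (3,1)@(7, 3): e=[0,198,22] → X  [on edge]
    (4,1)@(9, 3): e=[-20,186,54] → .
    (2,2)@(5, 5): e=[40,178,2] → X
    (4,2)@(9, 5): e=[0,154,66] → X  [on edge]
    (5,2)@(11, 5): e=[-20,142,98] → .
    (2,3)@(5, 7): e=[60,146,14] → X
    (5,3)@(11, 7): e=[0,110,110] → X  [on edge]
    (6,3)@(13, 7): e=[-20,98,142] → .
    (2,4)@(5, 9): e=[80,114,26] → X
    (6,4)@(13, 9): e=[0,66,154] → X  [on edge]
    (7,4)@(15, 9): e=[-20,54,186] → .
    (7,5)@(15, 11): e=[0,22,198] → X  [on edge]
    (8,6)@(17, 13): e=[0,-22,242] → .  [on edge]
    (9,7)@(19, 15): e=[0,-66,286] → .  [on edge]
  covered (30 px):
    . . . . . . . . . .
    . . . X . . . . . .
    . . X X X . . . . .
    . . X X X X . . . .
    . . X X X X X . . .
    . X X X X X X X . .
    . X X X X X X . . .
    . X X X . . . . . .
    X . . . . . . . . .
    . . . . . . . . . .
    . . . . . . . . . .
    . . . . . . . . . .
T1:
  2·area = 96
  edge (4, 16)→(12, 6): d=(8,-10) inclusive
  edge (12, 6)→(12, 18): d=(0,12) inclusive
  edge (12, 18)→(4, 16): d=(-8,-2) inclusive
    (5,4)@(11, 9): e=[14,12,70] → X
    (6,4)@(13, 9): e=[34,-12,74] → .
    (4,5)@(9, 11): e=[10,36,50] → X
    (6,5)@(13, 11): e=[50,-12,58] → .
    (3,6)@(7, 13): e=[6,60,30] → X
    (6,6)@(13, 13): e=[66,-12,42] → .
    (2,7)@(5, 15): e=[2,84,10] → X
    (6,7)@(13, 15): e=[82,-12,26] → .
    (2,8)@(5, 17): e=[18,84,-6] → .
    (3,8)@(7, 17): e=[38,60,-2] → .
    (4,8)@(9, 17): e=[58,36,2] → X
    (6,8)@(13, 17): e=[98,-12,10] → .
  covered (12 px):
    . . . . . . . . . .
    . . . . . . . . . .
    . . . . . . . . . .
    . . . . . . . . . .
    . . . . . X . . . .
    . . . . X X . . . .
    . . . X X X . . . .
    . . X X X X . . . .
    . . . . X X . . . .
    . . . . . . . . . .
    . . . . . . . . . .
    . . . . . . . . . .
T2:
  2·area = 52
  edge (8, 4)→(12, 14): d=(4,10) inclusive
  edge (12, 14)→(10, 22): d=(-2,8) inclusive
  edge (10, 22)→(8, 4): d=(-2,-18) inclusive
    (4,3)@(9, 7): e=[2,38,12] → X
    (5,3)@(11, 7): e=[-18,22,48] → .
    (4,4)@(9, 9): e=[10,34,8] → X
    (5,4)@(11, 9): e=[-10,18,44] → .
    (4,5)@(9, 11): e=[18,30,4] → X
    (5,5)@(11, 11): e=[-2,14,40] → .
    (4,6)@(9, 13): e=[26,26,0] → X  [on edge]
    (5,6)@(11, 13): e=[6,10,36] → X
    (6,6)@(13, 13): e=[-14,-6,72] → .
    (4,7)@(9, 15): e=[34,22,-4] → .
    (5,7)@(11, 15): e=[14,6,32] → X
    (6,7)@(13, 15): e=[-6,-10,68] → .
  covered (7 px):
    . . . . . . . . . .
    . . . . . . . . . .
    . . . . . . . . . .
    . . . . X . . . . .
    . . . . X . . . . .
    . . . . X . . . . .
    . . . . X X . . . .
    . . . . . X . . . .
    . . . . . X . . . .
    . . . . . . . . . .
    . . . . . . . . . .
    . . . . . . . . . .

Final: [166,34,20]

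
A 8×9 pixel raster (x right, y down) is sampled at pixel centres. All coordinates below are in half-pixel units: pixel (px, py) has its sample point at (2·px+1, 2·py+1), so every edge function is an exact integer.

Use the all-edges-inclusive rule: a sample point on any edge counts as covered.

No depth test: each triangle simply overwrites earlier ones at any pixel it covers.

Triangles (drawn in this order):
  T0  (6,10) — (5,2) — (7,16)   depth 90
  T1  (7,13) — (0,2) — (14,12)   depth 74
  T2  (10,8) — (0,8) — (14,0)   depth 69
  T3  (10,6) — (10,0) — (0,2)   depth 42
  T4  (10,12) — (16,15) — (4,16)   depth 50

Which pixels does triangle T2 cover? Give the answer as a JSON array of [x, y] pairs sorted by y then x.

T0:
  2·area = 2
  edge (6, 10)→(5, 2): d=(-1,-8) inclusive
  edge (5, 2)→(7, 16): d=(2,14) inclusive
  edge (7, 16)→(6, 10): d=(-1,-6) inclusive
  covered (0 px):
    · · · · · · · ·
    · · · · · · · ·
    · · · · · · · ·
    · · · · · · · ·
    · · · · · · · ·
    · · · · · · · ·
    · · · · · · · ·
    · · · · · · · ·
    · · · · · · · ·
T1:
  2·area = 84
  edge (7, 13)→(0, 2): d=(-7,-11) inclusive
  edge (0, 2)→(14, 12): d=(14,10) inclusive
  edge (14, 12)→(7, 13): d=(-7,1) inclusive
    (0,1)@(1, 3): e=[4,4,76] → █
    (1,1)@(3, 3): e=[26,-16,74] → ·
    (0,2)@(1, 5): e=[-10,32,62] → ·
    (1,2)@(3, 5): e=[12,12,60] → █
    (2,2)@(5, 5): e=[34,-8,58] → ·
    (1,3)@(3, 7): e=[-2,40,46] → ·
    (2,3)@(5, 7): e=[20,20,44] → █
    (3,3)@(7, 7): e=[42,0,42] → █  [on edge]
    (4,3)@(9, 7): e=[64,-20,40] → ·
    (2,4)@(5, 9): e=[6,48,30] → █
    (4,4)@(9, 9): e=[50,8,26] → █
    (5,4)@(11, 9): e=[72,-12,24] → ·
    (3,6)@(7, 13): e=[0,84,0] → █  [on edge]
  covered (11 px):
    · · · · · · · ·
    █ · · · · · · ·
    · █ · · · · · ·
    · · █ █ · · · ·
    · · █ █ █ · · ·
    · · · █ █ █ · ·
    · · · █ · · · ·
    · · · · · · · ·
    · · · · · · · ·
T2:
  2·area = 80
  edge (10, 8)→(0, 8): d=(-10,0) inclusive
  edge (0, 8)→(14, 0): d=(14,-8) inclusive
  edge (14, 0)→(10, 8): d=(-4,8) inclusive
    (6,0)@(13, 1): e=[70,6,4] → █
    (7,0)@(15, 1): e=[70,22,-12] → ·
    (4,1)@(9, 3): e=[50,2,28] → █
    (5,1)@(11, 3): e=[50,18,12] → █
    (6,1)@(13, 3): e=[50,34,-4] → ·
    (3,2)@(7, 5): e=[30,14,36] → █
    (6,2)@(13, 5): e=[30,62,-12] → ·
    (1,3)@(3, 7): e=[10,10,60] → █
    (2,3)@(5, 7): e=[10,26,44] → █
    (5,3)@(11, 7): e=[10,74,-4] → ·
    (1,4)@(3, 9): e=[-10,38,52] → ·
    (2,4)@(5, 9): e=[-10,54,36] → ·
  covered (10 px):
    · · · · · · █ ·
    · · · · █ █ · ·
    · · · █ █ █ · ·
    · █ █ █ █ · · ·
    · · · · · · · ·
    · · · · · · · ·
    · · · · · · · ·
    · · · · · · · ·
    · · · · · · · ·
T3:
  2·area = 60  (B↔C swapped to make it positive)
  edge (10, 6)→(0, 2): d=(-10,-4) inclusive
  edge (0, 2)→(10, 0): d=(10,-2) inclusive
  edge (10, 0)→(10, 6): d=(0,6) inclusive
    (2,0)@(5, 1): e=[30,0,30] → █  [on edge]
    (3,0)@(7, 1): e=[38,4,18] → █
    (4,0)@(9, 1): e=[46,8,6] → █
    (5,0)@(11, 1): e=[54,12,-6] → ·
    (1,1)@(3, 3): e=[2,16,42] → █
    (5,1)@(11, 3): e=[34,32,-6] → ·
    (1,2)@(3, 5): e=[-18,36,42] → ·
    (2,2)@(5, 5): e=[-10,40,30] → ·
    (3,2)@(7, 5): e=[-2,44,18] → ·
    (4,2)@(9, 5): e=[6,48,6] → █
    (5,2)@(11, 5): e=[14,52,-6] → ·
    (4,3)@(9, 7): e=[-14,68,6] → ·
  covered (8 px):
    · · █ █ █ · · ·
    · █ █ █ █ · · ·
    · · · · █ · · ·
    · · · · · · · ·
    · · · · · · · ·
    · · · · · · · ·
    · · · · · · · ·
    · · · · · · · ·
    · · · · · · · ·
T4:
  2·area = 42
  edge (10, 12)→(16, 15): d=(6,3) inclusive
  edge (16, 15)→(4, 16): d=(-12,1) inclusive
  edge (4, 16)→(10, 12): d=(6,-4) inclusive
    (4,6)@(9, 13): e=[9,31,2] → █
    (5,6)@(11, 13): e=[3,29,10] → █
    (6,6)@(13, 13): e=[-3,27,18] → ·
    (3,7)@(7, 15): e=[27,9,6] → █
    (6,7)@(13, 15): e=[9,3,30] → █
    (7,7)@(15, 15): e=[3,1,38] → █
    (3,8)@(7, 17): e=[39,-15,18] → ·
    (4,8)@(9, 17): e=[33,-17,26] → ·
    (5,8)@(11, 17): e=[27,-19,34] → ·
    (6,8)@(13, 17): e=[21,-21,42] → ·
    (7,8)@(15, 17): e=[15,-23,50] → ·
  covered (7 px):
    · · · · · · · ·
    · · · · · · · ·
    · · · · · · · ·
    · · · · · · · ·
    · · · · · · · ·
    · · · · · · · ·
    · · · · █ █ · ·
    · · · █ █ █ █ █
    · · · · · · · ·

Result: [[6,0],[4,1],[5,1],[3,2],[4,2],[5,2],[1,3],[2,3],[3,3],[4,3]]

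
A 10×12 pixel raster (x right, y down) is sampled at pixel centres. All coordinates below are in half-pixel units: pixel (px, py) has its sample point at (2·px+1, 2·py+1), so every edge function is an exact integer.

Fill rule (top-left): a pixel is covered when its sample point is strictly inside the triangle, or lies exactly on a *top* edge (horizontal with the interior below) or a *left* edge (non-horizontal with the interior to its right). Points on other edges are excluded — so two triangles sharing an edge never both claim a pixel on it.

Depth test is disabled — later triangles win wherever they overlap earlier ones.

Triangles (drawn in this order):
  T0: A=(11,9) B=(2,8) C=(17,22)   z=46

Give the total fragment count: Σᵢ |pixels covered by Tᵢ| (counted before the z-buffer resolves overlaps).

T0:
  2·area = 111  (B↔C swapped to make it positive)
  edge (11, 9)→(17, 22): d=(6,13) right/bottom  bias=-1
  edge (17, 22)→(2, 8): d=(-15,-14) top-left  bias=+0
  edge (2, 8)→(11, 9): d=(9,1) right/bottom  bias=-1
    (2,4)@(5, 9): e=[78,27,6] → #
    (3,4)@(7, 9): e=[52,55,4] → #
    (4,4)@(9, 9): e=[26,83,2] → #
    (5,4)@(11, 9): e=[0,111,0] → ·  [on edge]
    (2,5)@(5, 11): e=[90,-3,24] → ·
    (3,5)@(7, 11): e=[64,25,22] → #
    (5,5)@(11, 11): e=[12,81,18] → #
    (6,5)@(13, 11): e=[-14,109,16] → ·
    (3,6)@(7, 13): e=[76,-5,40] → ·
    (4,6)@(9, 13): e=[50,23,38] → #
    (6,6)@(13, 13): e=[-2,79,34] → ·
    (4,7)@(9, 15): e=[62,-7,56] → ·
  covered (12 px):
    · · · · · · · · · ·
    · · · · · · · · · ·
    · · · · · · · · · ·
    · · · · · · · · · ·
    · · # # # · · · · ·
    · · · # # # · · · ·
    · · · · # # · · · ·
    · · · · · # # · · ·
    · · · · · · # · · ·
    · · · · · · · # · ·
    · · · · · · · · · ·
    · · · · · · · · · ·

Result: 12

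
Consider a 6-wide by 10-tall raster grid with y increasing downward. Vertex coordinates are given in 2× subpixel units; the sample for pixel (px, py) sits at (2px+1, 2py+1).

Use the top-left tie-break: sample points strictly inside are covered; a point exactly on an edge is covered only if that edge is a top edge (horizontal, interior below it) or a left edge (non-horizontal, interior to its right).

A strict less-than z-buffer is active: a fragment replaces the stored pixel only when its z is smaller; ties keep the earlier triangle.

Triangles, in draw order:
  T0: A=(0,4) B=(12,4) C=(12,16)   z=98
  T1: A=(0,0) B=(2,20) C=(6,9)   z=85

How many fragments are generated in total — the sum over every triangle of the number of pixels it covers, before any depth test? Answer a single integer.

T0:
  2·area = 144
  edge (0, 4)→(12, 4): d=(12,0) top-left  bias=+0
  edge (12, 4)→(12, 16): d=(0,12) right/bottom  bias=-1
  edge (12, 16)→(0, 4): d=(-12,-12) top-left  bias=+0
    (0,2)@(1, 5): e=[12,132,0] → X  [on edge]
    (1,2)@(3, 5): e=[12,108,24] → X
    (2,2)@(5, 5): e=[12,84,48] → X
    (3,2)@(7, 5): e=[12,60,72] → X
    (4,2)@(9, 5): e=[12,36,96] → X
    (5,2)@(11, 5): e=[12,12,120] → X
    (0,3)@(1, 7): e=[36,132,-24] → .
    (1,3)@(3, 7): e=[36,108,0] → X  [on edge]
    (1,4)@(3, 9): e=[60,108,-24] → .
    (2,4)@(5, 9): e=[60,84,0] → X  [on edge]
    (2,5)@(5, 11): e=[84,84,-24] → .
    (3,5)@(7, 11): e=[84,60,0] → X  [on edge]
    (4,6)@(9, 13): e=[108,36,0] → X  [on edge]
    (5,7)@(11, 15): e=[132,12,0] → X  [on edge]
  covered (21 px):
    . . . . . .
    . . . . . .
    X X X X X X
    . X X X X X
    . . X X X X
    . . . X X X
    . . . . X X
    . . . . . X
    . . . . . .
    . . . . . .
T1:
  2·area = 102  (B↔C swapped to make it positive)
  edge (0, 0)→(6, 9): d=(6,9) right/bottom  bias=-1
  edge (6, 9)→(2, 20): d=(-4,11) right/bottom  bias=-1
  edge (2, 20)→(0, 0): d=(-2,-20) top-left  bias=+0
    (0,1)@(1, 3): e=[9,79,14] → X
    (1,1)@(3, 3): e=[-9,57,54] → .
    (0,2)@(1, 5): e=[21,71,10] → X
    (1,2)@(3, 5): e=[3,49,50] → X
    (2,2)@(5, 5): e=[-15,27,90] → .
    (0,3)@(1, 7): e=[33,63,6] → X
    (2,3)@(5, 7): e=[-3,19,86] → .
    (0,4)@(1, 9): e=[45,55,2] → X
    (2,4)@(5, 9): e=[9,11,82] → X
    (3,4)@(7, 9): e=[-9,-11,122] → .
    (0,5)@(1, 11): e=[57,47,-2] → .
    (1,5)@(3, 11): e=[39,25,38] → X
  covered (13 px):
    . . . . . .
    X . . . . .
    X X . . . .
    X X . . . .
    X X X . . .
    . X X . . .
    . X . . . .
    . X . . . .
    . X . . . .
    . . . . . .

Result: 34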